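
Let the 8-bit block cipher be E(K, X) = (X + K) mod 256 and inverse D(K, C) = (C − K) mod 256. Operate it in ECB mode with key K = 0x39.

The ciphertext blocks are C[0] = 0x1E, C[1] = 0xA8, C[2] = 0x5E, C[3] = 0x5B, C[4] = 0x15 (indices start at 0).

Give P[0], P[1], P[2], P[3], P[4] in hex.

P[0] = 0xE5, P[1] = 0x6F, P[2] = 0x25, P[3] = 0x22, P[4] = 0xDC

ECB decryption: P_i = D(K, C_i).
P[0]: D(K, 0x1E) = 0xE5.
P[1]: D(K, 0xA8) = 0x6F.
P[2]: D(K, 0x5E) = 0x25.
P[3]: D(K, 0x5B) = 0x22.
P[4]: D(K, 0x15) = 0xDC.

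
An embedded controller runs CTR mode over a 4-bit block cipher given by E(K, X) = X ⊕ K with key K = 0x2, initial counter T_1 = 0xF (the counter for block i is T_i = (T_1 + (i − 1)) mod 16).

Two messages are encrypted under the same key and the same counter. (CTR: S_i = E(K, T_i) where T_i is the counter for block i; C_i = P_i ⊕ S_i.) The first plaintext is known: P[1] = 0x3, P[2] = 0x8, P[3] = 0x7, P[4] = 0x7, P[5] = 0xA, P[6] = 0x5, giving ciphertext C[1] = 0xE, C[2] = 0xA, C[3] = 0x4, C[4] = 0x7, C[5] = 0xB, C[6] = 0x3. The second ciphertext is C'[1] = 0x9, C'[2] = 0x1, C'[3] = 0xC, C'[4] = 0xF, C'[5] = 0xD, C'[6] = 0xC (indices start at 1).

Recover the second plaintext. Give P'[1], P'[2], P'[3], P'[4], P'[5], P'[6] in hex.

In CTR with a reused counter, both messages share the same keystream S_i, so C_i ⊕ C'_i = P_i ⊕ P'_i and thus P'_i = P_i ⊕ C_i ⊕ C'_i.
P'[1]: 0x3 ⊕ 0xE ⊕ 0x9 = 0x4.
P'[2]: 0x8 ⊕ 0xA ⊕ 0x1 = 0x3.
P'[3]: 0x7 ⊕ 0x4 ⊕ 0xC = 0xF.
P'[4]: 0x7 ⊕ 0x7 ⊕ 0xF = 0xF.
P'[5]: 0xA ⊕ 0xB ⊕ 0xD = 0xC.
P'[6]: 0x5 ⊕ 0x3 ⊕ 0xC = 0xA.

P'[1] = 0x4, P'[2] = 0x3, P'[3] = 0xF, P'[4] = 0xF, P'[5] = 0xC, P'[6] = 0xA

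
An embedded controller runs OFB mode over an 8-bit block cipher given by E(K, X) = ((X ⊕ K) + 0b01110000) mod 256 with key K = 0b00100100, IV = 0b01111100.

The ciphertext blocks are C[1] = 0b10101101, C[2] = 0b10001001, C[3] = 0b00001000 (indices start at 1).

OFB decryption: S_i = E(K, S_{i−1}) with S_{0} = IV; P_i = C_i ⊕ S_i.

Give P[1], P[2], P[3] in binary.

P[1] = 0b01100101, P[2] = 0b11010101, P[3] = 0b11100000

P[1]: S = E(K, 0b01111100) = 0b11001000; 0b10101101 ⊕ 0b11001000 = 0b01100101.
P[2]: S = E(K, 0b11001000) = 0b01011100; 0b10001001 ⊕ 0b01011100 = 0b11010101.
P[3]: S = E(K, 0b01011100) = 0b11101000; 0b00001000 ⊕ 0b11101000 = 0b11100000.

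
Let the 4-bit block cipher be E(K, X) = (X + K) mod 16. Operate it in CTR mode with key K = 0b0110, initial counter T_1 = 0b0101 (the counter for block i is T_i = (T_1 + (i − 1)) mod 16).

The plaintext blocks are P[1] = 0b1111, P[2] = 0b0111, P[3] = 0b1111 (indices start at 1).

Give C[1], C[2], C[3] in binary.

CTR encryption: S_i = E(K, T_i) where T_i is the counter for block i; C_i = P_i ⊕ S_i.
C[1]: T = 0b0101, S = E(K, T) = 0b1011; 0b1111 ⊕ 0b1011 = 0b0100.
C[2]: T = 0b0110, S = E(K, T) = 0b1100; 0b0111 ⊕ 0b1100 = 0b1011.
C[3]: T = 0b0111, S = E(K, T) = 0b1101; 0b1111 ⊕ 0b1101 = 0b0010.

C[1] = 0b0100, C[2] = 0b1011, C[3] = 0b0010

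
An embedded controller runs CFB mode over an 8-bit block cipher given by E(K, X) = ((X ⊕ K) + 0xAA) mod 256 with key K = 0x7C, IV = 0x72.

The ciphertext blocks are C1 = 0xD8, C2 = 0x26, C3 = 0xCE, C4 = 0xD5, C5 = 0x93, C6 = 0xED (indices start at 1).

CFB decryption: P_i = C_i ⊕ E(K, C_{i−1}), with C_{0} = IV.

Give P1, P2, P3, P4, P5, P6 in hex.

P1 = 0x60, P2 = 0x68, P3 = 0xCA, P4 = 0x89, P5 = 0xC0, P6 = 0x74

P1: E(K, 0x72) = 0xB8; 0xD8 ⊕ 0xB8 = 0x60.
P2: E(K, 0xD8) = 0x4E; 0x26 ⊕ 0x4E = 0x68.
P3: E(K, 0x26) = 0x04; 0xCE ⊕ 0x04 = 0xCA.
P4: E(K, 0xCE) = 0x5C; 0xD5 ⊕ 0x5C = 0x89.
P5: E(K, 0xD5) = 0x53; 0x93 ⊕ 0x53 = 0xC0.
P6: E(K, 0x93) = 0x99; 0xED ⊕ 0x99 = 0x74.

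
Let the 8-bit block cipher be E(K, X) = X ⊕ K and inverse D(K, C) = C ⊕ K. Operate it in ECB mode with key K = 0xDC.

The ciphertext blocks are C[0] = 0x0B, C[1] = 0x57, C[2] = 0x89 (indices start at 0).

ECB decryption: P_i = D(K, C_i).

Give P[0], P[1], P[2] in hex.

P[0] = 0xD7, P[1] = 0x8B, P[2] = 0x55

P[0]: D(K, 0x0B) = 0xD7.
P[1]: D(K, 0x57) = 0x8B.
P[2]: D(K, 0x89) = 0x55.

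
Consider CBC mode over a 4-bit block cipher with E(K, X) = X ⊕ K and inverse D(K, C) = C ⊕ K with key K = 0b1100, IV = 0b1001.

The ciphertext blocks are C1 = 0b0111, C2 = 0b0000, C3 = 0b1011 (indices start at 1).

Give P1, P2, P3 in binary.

P1 = 0b0010, P2 = 0b1011, P3 = 0b0111

CBC decryption: P_i = D(K, C_i) ⊕ C_{i−1}, with C_{0} = IV.
P1: D(K, 0b0111) = 0b1011; 0b1011 ⊕ 0b1001 = 0b0010.
P2: D(K, 0b0000) = 0b1100; 0b1100 ⊕ 0b0111 = 0b1011.
P3: D(K, 0b1011) = 0b0111; 0b0111 ⊕ 0b0000 = 0b0111.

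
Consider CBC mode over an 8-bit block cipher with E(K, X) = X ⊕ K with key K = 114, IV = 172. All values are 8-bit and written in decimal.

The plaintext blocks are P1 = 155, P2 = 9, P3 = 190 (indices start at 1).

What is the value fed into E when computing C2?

76

CBC encryption: C_i = E(K, P_i ⊕ C_{i−1}), with C_{0} = IV.
C1: P1 ⊕ 172 = 55; E(K, 55) = 69.
C2: P2 ⊕ 69 = 76; E(K, 76) = 62.
So the input to E for block 2 is 76.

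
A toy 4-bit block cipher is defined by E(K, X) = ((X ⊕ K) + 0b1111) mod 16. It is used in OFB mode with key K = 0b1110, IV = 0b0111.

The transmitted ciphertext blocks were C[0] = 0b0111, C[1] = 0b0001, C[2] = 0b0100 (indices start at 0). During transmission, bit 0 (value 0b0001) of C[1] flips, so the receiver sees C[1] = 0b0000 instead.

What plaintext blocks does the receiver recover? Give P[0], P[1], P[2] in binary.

OFB decryption: S_i = E(K, S_{i−1}) with S_{−1} = IV; P_i = C_i ⊕ S_i.
Only C[1] changed, to 0b0000. In OFB, a change in C_i flips the same bit in P_i only; the keystream is unaffected. Decrypting the received ciphertext:
P[0]: S = E(K, 0b0111) = 0b1000; 0b0111 ⊕ 0b1000 = 0b1111.
P[1]: S = E(K, 0b1000) = 0b0101; 0b0000 ⊕ 0b0101 = 0b0101.
P[2]: S = E(K, 0b0101) = 0b1010; 0b0100 ⊕ 0b1010 = 0b1110.
Blocks that differ from the original plaintext: P[1].

P[0] = 0b1111, P[1] = 0b0101, P[2] = 0b1110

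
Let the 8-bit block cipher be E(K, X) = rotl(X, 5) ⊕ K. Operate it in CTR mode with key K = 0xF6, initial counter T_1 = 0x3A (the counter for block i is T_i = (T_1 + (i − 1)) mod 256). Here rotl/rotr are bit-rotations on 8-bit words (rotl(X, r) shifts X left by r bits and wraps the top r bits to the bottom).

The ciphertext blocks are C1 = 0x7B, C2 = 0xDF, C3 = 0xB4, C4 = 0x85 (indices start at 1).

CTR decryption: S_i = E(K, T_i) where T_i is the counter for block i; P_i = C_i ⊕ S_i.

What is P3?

P3: T = 0x3C, S = E(K, T) = 0x71; 0xB4 ⊕ 0x71 = 0xC5.

P3 = 0xC5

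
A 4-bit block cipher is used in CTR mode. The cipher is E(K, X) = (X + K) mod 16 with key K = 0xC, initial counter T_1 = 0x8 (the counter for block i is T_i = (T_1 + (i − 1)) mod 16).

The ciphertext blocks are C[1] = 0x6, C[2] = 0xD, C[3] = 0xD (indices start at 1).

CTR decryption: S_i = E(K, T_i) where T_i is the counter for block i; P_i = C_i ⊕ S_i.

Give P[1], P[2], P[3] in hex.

P[1]: T = 0x8, S = E(K, T) = 0x4; 0x6 ⊕ 0x4 = 0x2.
P[2]: T = 0x9, S = E(K, T) = 0x5; 0xD ⊕ 0x5 = 0x8.
P[3]: T = 0xA, S = E(K, T) = 0x6; 0xD ⊕ 0x6 = 0xB.

P[1] = 0x2, P[2] = 0x8, P[3] = 0xB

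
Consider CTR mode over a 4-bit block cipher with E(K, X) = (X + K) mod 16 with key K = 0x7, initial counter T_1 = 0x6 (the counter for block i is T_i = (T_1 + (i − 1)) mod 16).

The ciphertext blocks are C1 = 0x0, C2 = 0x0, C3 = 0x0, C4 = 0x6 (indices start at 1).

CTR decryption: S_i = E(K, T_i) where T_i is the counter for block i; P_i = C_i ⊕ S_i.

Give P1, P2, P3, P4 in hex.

P1: T = 0x6, S = E(K, T) = 0xD; 0x0 ⊕ 0xD = 0xD.
P2: T = 0x7, S = E(K, T) = 0xE; 0x0 ⊕ 0xE = 0xE.
P3: T = 0x8, S = E(K, T) = 0xF; 0x0 ⊕ 0xF = 0xF.
P4: T = 0x9, S = E(K, T) = 0x0; 0x6 ⊕ 0x0 = 0x6.

P1 = 0xD, P2 = 0xE, P3 = 0xF, P4 = 0x6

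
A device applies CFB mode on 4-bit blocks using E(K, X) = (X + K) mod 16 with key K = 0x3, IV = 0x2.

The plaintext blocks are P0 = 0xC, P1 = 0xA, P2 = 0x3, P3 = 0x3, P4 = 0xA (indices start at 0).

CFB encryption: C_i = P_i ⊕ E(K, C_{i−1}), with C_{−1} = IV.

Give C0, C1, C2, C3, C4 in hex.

C0: E(K, 0x2) = 0x5; 0xC ⊕ 0x5 = 0x9.
C1: E(K, 0x9) = 0xC; 0xA ⊕ 0xC = 0x6.
C2: E(K, 0x6) = 0x9; 0x3 ⊕ 0x9 = 0xA.
C3: E(K, 0xA) = 0xD; 0x3 ⊕ 0xD = 0xE.
C4: E(K, 0xE) = 0x1; 0xA ⊕ 0x1 = 0xB.

C0 = 0x9, C1 = 0x6, C2 = 0xA, C3 = 0xE, C4 = 0xB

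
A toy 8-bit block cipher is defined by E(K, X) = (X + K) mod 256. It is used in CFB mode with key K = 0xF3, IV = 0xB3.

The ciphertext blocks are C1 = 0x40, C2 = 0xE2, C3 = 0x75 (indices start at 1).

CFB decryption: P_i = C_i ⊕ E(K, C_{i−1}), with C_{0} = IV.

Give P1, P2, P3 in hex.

P1 = 0xE6, P2 = 0xD1, P3 = 0xA0

P1: E(K, 0xB3) = 0xA6; 0x40 ⊕ 0xA6 = 0xE6.
P2: E(K, 0x40) = 0x33; 0xE2 ⊕ 0x33 = 0xD1.
P3: E(K, 0xE2) = 0xD5; 0x75 ⊕ 0xD5 = 0xA0.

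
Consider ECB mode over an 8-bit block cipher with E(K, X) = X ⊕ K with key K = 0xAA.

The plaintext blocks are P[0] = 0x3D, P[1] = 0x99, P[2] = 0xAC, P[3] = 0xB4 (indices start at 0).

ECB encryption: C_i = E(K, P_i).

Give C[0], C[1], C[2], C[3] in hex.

C[0]: E(K, 0x3D) = 0x97.
C[1]: E(K, 0x99) = 0x33.
C[2]: E(K, 0xAC) = 0x06.
C[3]: E(K, 0xB4) = 0x1E.

C[0] = 0x97, C[1] = 0x33, C[2] = 0x06, C[3] = 0x1E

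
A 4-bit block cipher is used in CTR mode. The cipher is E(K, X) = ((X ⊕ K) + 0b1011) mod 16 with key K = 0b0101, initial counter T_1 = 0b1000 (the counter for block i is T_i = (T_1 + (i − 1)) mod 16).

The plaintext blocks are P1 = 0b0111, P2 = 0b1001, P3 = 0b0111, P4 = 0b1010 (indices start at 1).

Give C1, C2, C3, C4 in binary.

CTR encryption: S_i = E(K, T_i) where T_i is the counter for block i; C_i = P_i ⊕ S_i.
C1: T = 0b1000, S = E(K, T) = 0b1000; 0b0111 ⊕ 0b1000 = 0b1111.
C2: T = 0b1001, S = E(K, T) = 0b0111; 0b1001 ⊕ 0b0111 = 0b1110.
C3: T = 0b1010, S = E(K, T) = 0b1010; 0b0111 ⊕ 0b1010 = 0b1101.
C4: T = 0b1011, S = E(K, T) = 0b1001; 0b1010 ⊕ 0b1001 = 0b0011.

C1 = 0b1111, C2 = 0b1110, C3 = 0b1101, C4 = 0b0011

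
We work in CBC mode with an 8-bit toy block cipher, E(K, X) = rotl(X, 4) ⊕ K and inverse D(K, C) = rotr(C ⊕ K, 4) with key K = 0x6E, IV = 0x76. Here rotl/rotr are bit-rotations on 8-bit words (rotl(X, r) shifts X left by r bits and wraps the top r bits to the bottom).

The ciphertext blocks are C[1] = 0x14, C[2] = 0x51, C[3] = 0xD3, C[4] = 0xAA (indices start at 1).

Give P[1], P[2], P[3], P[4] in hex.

CBC decryption: P_i = D(K, C_i) ⊕ C_{i−1}, with C_{0} = IV.
P[1]: D(K, 0x14) = 0xA7; 0xA7 ⊕ 0x76 = 0xD1.
P[2]: D(K, 0x51) = 0xF3; 0xF3 ⊕ 0x14 = 0xE7.
P[3]: D(K, 0xD3) = 0xDB; 0xDB ⊕ 0x51 = 0x8A.
P[4]: D(K, 0xAA) = 0x4C; 0x4C ⊕ 0xD3 = 0x9F.

P[1] = 0xD1, P[2] = 0xE7, P[3] = 0x8A, P[4] = 0x9F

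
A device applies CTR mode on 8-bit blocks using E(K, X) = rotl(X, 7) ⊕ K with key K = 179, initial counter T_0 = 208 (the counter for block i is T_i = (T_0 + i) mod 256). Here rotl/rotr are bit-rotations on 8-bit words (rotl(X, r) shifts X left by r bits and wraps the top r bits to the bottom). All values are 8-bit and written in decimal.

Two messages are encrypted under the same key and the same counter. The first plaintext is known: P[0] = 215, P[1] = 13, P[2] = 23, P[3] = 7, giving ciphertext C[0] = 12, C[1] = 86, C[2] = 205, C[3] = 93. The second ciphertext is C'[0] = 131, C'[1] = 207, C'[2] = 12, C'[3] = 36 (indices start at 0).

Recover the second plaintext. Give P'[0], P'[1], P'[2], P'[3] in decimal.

P'[0] = 88, P'[1] = 148, P'[2] = 214, P'[3] = 126

In CTR with a reused counter, both messages share the same keystream S_i, so C_i ⊕ C'_i = P_i ⊕ P'_i and thus P'_i = P_i ⊕ C_i ⊕ C'_i.
P'[0]: 215 ⊕ 12 ⊕ 131 = 88.
P'[1]: 13 ⊕ 86 ⊕ 207 = 148.
P'[2]: 23 ⊕ 205 ⊕ 12 = 214.
P'[3]: 7 ⊕ 93 ⊕ 36 = 126.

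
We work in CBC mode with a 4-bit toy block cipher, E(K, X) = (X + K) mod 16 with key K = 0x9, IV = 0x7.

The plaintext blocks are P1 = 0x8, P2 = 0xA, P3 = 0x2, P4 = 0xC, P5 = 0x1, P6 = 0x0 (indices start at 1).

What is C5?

CBC encryption: C_i = E(K, P_i ⊕ C_{i−1}), with C_{0} = IV.
C1: P1 ⊕ 0x7 = 0xF; E(K, 0xF) = 0x8.
C2: P2 ⊕ 0x8 = 0x2; E(K, 0x2) = 0xB.
C3: P3 ⊕ 0xB = 0x9; E(K, 0x9) = 0x2.
C4: P4 ⊕ 0x2 = 0xE; E(K, 0xE) = 0x7.
C5: P5 ⊕ 0x7 = 0x6; E(K, 0x6) = 0xF.

C5 = 0xF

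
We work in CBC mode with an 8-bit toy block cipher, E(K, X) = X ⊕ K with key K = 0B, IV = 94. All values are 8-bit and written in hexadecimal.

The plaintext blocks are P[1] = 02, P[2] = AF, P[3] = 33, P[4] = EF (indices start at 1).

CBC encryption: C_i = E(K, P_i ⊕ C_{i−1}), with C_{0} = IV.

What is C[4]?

C[1]: P[1] ⊕ 94 = 96; E(K, 96) = 9D.
C[2]: P[2] ⊕ 9D = 32; E(K, 32) = 39.
C[3]: P[3] ⊕ 39 = 0A; E(K, 0A) = 01.
C[4]: P[4] ⊕ 01 = EE; E(K, EE) = E5.

C[4] = E5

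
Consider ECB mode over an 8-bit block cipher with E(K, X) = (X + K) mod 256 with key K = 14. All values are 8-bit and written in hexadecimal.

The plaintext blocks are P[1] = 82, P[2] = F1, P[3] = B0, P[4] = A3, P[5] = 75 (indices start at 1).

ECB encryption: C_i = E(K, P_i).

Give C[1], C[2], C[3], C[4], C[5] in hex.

C[1] = 96, C[2] = 05, C[3] = C4, C[4] = B7, C[5] = 89

C[1]: E(K, 82) = 96.
C[2]: E(K, F1) = 05.
C[3]: E(K, B0) = C4.
C[4]: E(K, A3) = B7.
C[5]: E(K, 75) = 89.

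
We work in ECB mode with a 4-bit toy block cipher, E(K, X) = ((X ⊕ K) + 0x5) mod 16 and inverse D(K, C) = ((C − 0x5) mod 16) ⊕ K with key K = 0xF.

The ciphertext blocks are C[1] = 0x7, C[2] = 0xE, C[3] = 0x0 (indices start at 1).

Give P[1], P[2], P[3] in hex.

P[1] = 0xD, P[2] = 0x6, P[3] = 0x4

ECB decryption: P_i = D(K, C_i).
P[1]: D(K, 0x7) = 0xD.
P[2]: D(K, 0xE) = 0x6.
P[3]: D(K, 0x0) = 0x4.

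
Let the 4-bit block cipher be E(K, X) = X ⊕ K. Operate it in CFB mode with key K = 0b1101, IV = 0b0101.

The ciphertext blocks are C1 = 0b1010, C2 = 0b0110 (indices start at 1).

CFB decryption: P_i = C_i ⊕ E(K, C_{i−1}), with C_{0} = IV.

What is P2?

P2: E(K, 0b1010) = 0b0111; 0b0110 ⊕ 0b0111 = 0b0001.

P2 = 0b0001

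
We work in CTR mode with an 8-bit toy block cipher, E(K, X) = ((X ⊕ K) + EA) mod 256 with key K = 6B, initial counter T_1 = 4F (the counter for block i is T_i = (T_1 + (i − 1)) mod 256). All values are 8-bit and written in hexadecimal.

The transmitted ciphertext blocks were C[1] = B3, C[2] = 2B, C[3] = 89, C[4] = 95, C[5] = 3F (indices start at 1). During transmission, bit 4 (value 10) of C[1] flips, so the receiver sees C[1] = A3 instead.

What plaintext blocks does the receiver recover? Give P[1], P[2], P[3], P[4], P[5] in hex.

P[1] = AD, P[2] = 0E, P[3] = AD, P[4] = B6, P[5] = 1D

CTR decryption: S_i = E(K, T_i) where T_i is the counter for block i; P_i = C_i ⊕ S_i.
Only C[1] changed, to A3. In CTR, a change in C_i flips the same bit in P_i only; the keystream is unaffected. Decrypting the received ciphertext:
P[1]: T = 4F, S = E(K, T) = 0E; A3 ⊕ 0E = AD.
P[2]: T = 50, S = E(K, T) = 25; 2B ⊕ 25 = 0E.
P[3]: T = 51, S = E(K, T) = 24; 89 ⊕ 24 = AD.
P[4]: T = 52, S = E(K, T) = 23; 95 ⊕ 23 = B6.
P[5]: T = 53, S = E(K, T) = 22; 3F ⊕ 22 = 1D.
Blocks that differ from the original plaintext: P[1].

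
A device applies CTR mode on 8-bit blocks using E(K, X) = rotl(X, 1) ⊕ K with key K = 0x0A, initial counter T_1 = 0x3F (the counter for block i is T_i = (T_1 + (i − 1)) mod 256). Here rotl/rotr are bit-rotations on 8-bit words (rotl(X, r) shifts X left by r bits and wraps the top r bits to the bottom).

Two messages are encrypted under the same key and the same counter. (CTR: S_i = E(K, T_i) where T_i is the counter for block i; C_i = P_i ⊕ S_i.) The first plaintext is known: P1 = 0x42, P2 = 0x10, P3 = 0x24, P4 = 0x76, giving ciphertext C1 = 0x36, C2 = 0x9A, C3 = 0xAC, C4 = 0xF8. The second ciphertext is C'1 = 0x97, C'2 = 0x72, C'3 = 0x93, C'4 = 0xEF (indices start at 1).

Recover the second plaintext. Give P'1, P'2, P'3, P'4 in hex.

In CTR with a reused counter, both messages share the same keystream S_i, so C_i ⊕ C'_i = P_i ⊕ P'_i and thus P'_i = P_i ⊕ C_i ⊕ C'_i.
P'1: 0x42 ⊕ 0x36 ⊕ 0x97 = 0xE3.
P'2: 0x10 ⊕ 0x9A ⊕ 0x72 = 0xF8.
P'3: 0x24 ⊕ 0xAC ⊕ 0x93 = 0x1B.
P'4: 0x76 ⊕ 0xF8 ⊕ 0xEF = 0x61.

P'1 = 0xE3, P'2 = 0xF8, P'3 = 0x1B, P'4 = 0x61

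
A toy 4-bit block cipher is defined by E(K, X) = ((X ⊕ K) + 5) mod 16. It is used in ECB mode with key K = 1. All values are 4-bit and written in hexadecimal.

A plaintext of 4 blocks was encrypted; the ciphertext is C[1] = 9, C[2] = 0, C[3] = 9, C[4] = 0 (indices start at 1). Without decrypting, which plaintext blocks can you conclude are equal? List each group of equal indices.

ECB encrypts each block independently with the same key, so equal ciphertext blocks imply equal plaintext blocks.
C[1] = C[3] = 9, so P[1] = P[3].
C[2] = C[4] = 0, so P[2] = P[4].

P[1] = P[3]; P[2] = P[4]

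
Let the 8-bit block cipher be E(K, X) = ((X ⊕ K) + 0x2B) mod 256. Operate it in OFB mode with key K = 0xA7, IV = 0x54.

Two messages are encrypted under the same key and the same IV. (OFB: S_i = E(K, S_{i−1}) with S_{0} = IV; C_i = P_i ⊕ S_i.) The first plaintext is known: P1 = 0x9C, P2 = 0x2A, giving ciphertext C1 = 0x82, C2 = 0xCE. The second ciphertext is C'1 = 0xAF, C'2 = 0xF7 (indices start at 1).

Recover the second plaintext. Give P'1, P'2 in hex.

In OFB with a reused IV, both messages share the same keystream S_i, so C_i ⊕ C'_i = P_i ⊕ P'_i and thus P'_i = P_i ⊕ C_i ⊕ C'_i.
P'1: 0x9C ⊕ 0x82 ⊕ 0xAF = 0xB1.
P'2: 0x2A ⊕ 0xCE ⊕ 0xF7 = 0x13.

P'1 = 0xB1, P'2 = 0x13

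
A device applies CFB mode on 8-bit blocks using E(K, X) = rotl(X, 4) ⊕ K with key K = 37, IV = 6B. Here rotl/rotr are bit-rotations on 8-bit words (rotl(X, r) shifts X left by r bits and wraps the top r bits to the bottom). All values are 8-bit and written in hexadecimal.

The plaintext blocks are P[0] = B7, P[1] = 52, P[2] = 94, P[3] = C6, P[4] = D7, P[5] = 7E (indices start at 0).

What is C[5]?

CFB encryption: C_i = P_i ⊕ E(K, C_{i−1}), with C_{−1} = IV.
C[0]: E(K, 6B) = 81; B7 ⊕ 81 = 36.
C[1]: E(K, 36) = 54; 52 ⊕ 54 = 06.
C[2]: E(K, 06) = 57; 94 ⊕ 57 = C3.
C[3]: E(K, C3) = 0B; C6 ⊕ 0B = CD.
C[4]: E(K, CD) = EB; D7 ⊕ EB = 3C.
C[5]: E(K, 3C) = F4; 7E ⊕ F4 = 8A.

C[5] = 8A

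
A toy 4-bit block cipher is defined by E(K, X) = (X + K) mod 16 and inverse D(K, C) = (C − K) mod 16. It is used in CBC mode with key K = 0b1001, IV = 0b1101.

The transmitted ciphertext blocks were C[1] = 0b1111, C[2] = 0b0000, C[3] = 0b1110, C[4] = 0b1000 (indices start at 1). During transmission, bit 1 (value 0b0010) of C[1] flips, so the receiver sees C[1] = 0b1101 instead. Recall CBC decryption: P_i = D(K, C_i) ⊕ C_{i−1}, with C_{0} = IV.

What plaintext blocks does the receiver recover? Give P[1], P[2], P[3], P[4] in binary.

Only C[1] changed, to 0b1101. In CBC, a change in C_i garbles P_i and flips the same bit in P_{i+1}. Decrypting the received ciphertext:
P[1]: D(K, 0b1101) = 0b0100; 0b0100 ⊕ 0b1101 = 0b1001.
P[2]: D(K, 0b0000) = 0b0111; 0b0111 ⊕ 0b1101 = 0b1010.
P[3]: D(K, 0b1110) = 0b0101; 0b0101 ⊕ 0b0000 = 0b0101.
P[4]: D(K, 0b1000) = 0b1111; 0b1111 ⊕ 0b1110 = 0b0001.
Blocks that differ from the original plaintext: P[1], P[2].

P[1] = 0b1001, P[2] = 0b1010, P[3] = 0b0101, P[4] = 0b0001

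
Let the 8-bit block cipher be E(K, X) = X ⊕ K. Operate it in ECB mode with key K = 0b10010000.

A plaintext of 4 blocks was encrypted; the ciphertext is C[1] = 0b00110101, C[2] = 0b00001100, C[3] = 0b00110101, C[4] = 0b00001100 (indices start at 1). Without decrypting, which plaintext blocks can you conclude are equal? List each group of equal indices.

P[1] = P[3]; P[2] = P[4]

ECB encrypts each block independently with the same key, so equal ciphertext blocks imply equal plaintext blocks.
C[1] = C[3] = 0b00110101, so P[1] = P[3].
C[2] = C[4] = 0b00001100, so P[2] = P[4].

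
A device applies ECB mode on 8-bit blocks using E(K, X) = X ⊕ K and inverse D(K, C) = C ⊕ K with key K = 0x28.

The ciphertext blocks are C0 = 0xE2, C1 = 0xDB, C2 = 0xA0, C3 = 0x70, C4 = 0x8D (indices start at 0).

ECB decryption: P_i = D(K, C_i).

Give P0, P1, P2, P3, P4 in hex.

P0 = 0xCA, P1 = 0xF3, P2 = 0x88, P3 = 0x58, P4 = 0xA5

P0: D(K, 0xE2) = 0xCA.
P1: D(K, 0xDB) = 0xF3.
P2: D(K, 0xA0) = 0x88.
P3: D(K, 0x70) = 0x58.
P4: D(K, 0x8D) = 0xA5.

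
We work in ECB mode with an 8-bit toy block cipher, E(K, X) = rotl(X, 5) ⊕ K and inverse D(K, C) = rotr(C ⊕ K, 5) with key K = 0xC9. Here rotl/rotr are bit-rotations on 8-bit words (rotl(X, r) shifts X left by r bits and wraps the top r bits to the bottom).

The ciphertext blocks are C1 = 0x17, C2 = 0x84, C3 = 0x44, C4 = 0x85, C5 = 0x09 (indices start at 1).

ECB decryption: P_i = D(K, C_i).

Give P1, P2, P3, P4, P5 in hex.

P1: D(K, 0x17) = 0xF6.
P2: D(K, 0x84) = 0x6A.
P3: D(K, 0x44) = 0x6C.
P4: D(K, 0x85) = 0x62.
P5: D(K, 0x09) = 0x06.

P1 = 0xF6, P2 = 0x6A, P3 = 0x6C, P4 = 0x62, P5 = 0x06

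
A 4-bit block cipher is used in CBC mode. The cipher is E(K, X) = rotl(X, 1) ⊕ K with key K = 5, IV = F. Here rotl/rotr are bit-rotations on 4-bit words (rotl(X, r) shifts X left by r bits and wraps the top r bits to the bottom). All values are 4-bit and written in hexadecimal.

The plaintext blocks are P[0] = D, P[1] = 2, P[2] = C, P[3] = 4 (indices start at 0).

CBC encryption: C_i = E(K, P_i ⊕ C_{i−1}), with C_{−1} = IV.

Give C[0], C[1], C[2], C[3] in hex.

C[0]: P[0] ⊕ F = 2; E(K, 2) = 1.
C[1]: P[1] ⊕ 1 = 3; E(K, 3) = 3.
C[2]: P[2] ⊕ 3 = F; E(K, F) = A.
C[3]: P[3] ⊕ A = E; E(K, E) = 8.

C[0] = 1, C[1] = 3, C[2] = A, C[3] = 8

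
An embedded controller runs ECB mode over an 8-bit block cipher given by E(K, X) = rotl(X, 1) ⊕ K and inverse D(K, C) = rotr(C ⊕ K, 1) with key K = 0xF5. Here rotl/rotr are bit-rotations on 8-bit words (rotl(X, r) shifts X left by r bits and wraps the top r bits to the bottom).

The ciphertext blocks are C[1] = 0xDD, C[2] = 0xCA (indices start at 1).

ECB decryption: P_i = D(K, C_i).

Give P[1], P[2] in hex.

P[1] = 0x14, P[2] = 0x9F

P[1]: D(K, 0xDD) = 0x14.
P[2]: D(K, 0xCA) = 0x9F.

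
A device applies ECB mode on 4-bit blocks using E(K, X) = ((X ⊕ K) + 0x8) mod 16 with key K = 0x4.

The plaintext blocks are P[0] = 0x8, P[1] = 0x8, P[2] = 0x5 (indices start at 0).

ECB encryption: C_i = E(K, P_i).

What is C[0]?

C[0] = 0x4

C[0]: E(K, 0x8) = 0x4.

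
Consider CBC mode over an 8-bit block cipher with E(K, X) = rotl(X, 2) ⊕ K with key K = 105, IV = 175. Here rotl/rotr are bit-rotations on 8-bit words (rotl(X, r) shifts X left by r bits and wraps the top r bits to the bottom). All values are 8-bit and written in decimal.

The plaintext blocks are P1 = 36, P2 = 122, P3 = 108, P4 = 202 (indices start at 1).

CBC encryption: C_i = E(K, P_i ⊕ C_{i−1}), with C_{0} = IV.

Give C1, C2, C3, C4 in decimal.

C1 = 71, C2 = 157, C3 = 174, C4 = 248

C1: P1 ⊕ 175 = 139; E(K, 139) = 71.
C2: P2 ⊕ 71 = 61; E(K, 61) = 157.
C3: P3 ⊕ 157 = 241; E(K, 241) = 174.
C4: P4 ⊕ 174 = 100; E(K, 100) = 248.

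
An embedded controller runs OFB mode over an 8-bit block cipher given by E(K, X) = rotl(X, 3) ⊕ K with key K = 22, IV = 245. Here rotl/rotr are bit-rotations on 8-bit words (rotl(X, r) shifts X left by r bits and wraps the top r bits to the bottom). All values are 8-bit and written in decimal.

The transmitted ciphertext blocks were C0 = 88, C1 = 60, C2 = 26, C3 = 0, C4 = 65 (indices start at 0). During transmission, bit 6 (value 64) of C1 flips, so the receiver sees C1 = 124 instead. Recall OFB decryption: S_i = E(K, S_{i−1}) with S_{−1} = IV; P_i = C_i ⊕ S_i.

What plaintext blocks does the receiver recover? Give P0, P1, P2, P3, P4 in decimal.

Only C1 changed, to 124. In OFB, a change in C_i flips the same bit in P_i only; the keystream is unaffected. Decrypting the received ciphertext:
P0: S = E(K, 245) = 185; 88 ⊕ 185 = 225.
P1: S = E(K, 185) = 219; 124 ⊕ 219 = 167.
P2: S = E(K, 219) = 200; 26 ⊕ 200 = 210.
P3: S = E(K, 200) = 80; 0 ⊕ 80 = 80.
P4: S = E(K, 80) = 148; 65 ⊕ 148 = 213.
Blocks that differ from the original plaintext: P1.

P0 = 225, P1 = 167, P2 = 210, P3 = 80, P4 = 213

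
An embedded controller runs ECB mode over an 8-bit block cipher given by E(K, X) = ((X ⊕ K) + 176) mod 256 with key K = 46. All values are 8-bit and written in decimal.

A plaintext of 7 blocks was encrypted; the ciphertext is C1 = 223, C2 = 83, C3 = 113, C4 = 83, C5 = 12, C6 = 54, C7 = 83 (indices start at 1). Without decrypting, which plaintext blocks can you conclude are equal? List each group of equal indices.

ECB encrypts each block independently with the same key, so equal ciphertext blocks imply equal plaintext blocks.
C2 = C4 = C7 = 83, so P2 = P4 = P7.

P2 = P4 = P7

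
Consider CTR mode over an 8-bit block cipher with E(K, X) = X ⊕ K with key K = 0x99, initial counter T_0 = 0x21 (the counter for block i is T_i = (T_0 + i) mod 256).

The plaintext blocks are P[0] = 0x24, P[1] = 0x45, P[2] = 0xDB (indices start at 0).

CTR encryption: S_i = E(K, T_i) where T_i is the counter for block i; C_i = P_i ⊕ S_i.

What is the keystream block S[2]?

C[0]: T = 0x21, S = E(K, T) = 0xB8; 0x24 ⊕ 0xB8 = 0x9C.
C[1]: T = 0x22, S = E(K, T) = 0xBB; 0x45 ⊕ 0xBB = 0xFE.
C[2]: T = 0x23, S = E(K, T) = 0xBA; 0xDB ⊕ 0xBA = 0x61.
So S[2] = 0xBA.

0xBA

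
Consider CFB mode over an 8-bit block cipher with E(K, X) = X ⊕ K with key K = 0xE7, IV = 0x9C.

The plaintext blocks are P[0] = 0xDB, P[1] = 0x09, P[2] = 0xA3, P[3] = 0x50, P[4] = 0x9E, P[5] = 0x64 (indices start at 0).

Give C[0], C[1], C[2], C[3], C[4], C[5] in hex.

CFB encryption: C_i = P_i ⊕ E(K, C_{i−1}), with C_{−1} = IV.
C[0]: E(K, 0x9C) = 0x7B; 0xDB ⊕ 0x7B = 0xA0.
C[1]: E(K, 0xA0) = 0x47; 0x09 ⊕ 0x47 = 0x4E.
C[2]: E(K, 0x4E) = 0xA9; 0xA3 ⊕ 0xA9 = 0x0A.
C[3]: E(K, 0x0A) = 0xED; 0x50 ⊕ 0xED = 0xBD.
C[4]: E(K, 0xBD) = 0x5A; 0x9E ⊕ 0x5A = 0xC4.
C[5]: E(K, 0xC4) = 0x23; 0x64 ⊕ 0x23 = 0x47.

C[0] = 0xA0, C[1] = 0x4E, C[2] = 0x0A, C[3] = 0xBD, C[4] = 0xC4, C[5] = 0x47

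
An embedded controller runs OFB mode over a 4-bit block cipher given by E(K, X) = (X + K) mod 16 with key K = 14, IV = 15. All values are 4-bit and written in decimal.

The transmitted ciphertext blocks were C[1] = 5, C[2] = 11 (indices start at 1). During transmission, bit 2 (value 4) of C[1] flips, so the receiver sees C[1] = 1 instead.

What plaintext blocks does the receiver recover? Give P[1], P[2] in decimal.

P[1] = 12, P[2] = 0

OFB decryption: S_i = E(K, S_{i−1}) with S_{0} = IV; P_i = C_i ⊕ S_i.
Only C[1] changed, to 1. In OFB, a change in C_i flips the same bit in P_i only; the keystream is unaffected. Decrypting the received ciphertext:
P[1]: S = E(K, 15) = 13; 1 ⊕ 13 = 12.
P[2]: S = E(K, 13) = 11; 11 ⊕ 11 = 0.
Blocks that differ from the original plaintext: P[1].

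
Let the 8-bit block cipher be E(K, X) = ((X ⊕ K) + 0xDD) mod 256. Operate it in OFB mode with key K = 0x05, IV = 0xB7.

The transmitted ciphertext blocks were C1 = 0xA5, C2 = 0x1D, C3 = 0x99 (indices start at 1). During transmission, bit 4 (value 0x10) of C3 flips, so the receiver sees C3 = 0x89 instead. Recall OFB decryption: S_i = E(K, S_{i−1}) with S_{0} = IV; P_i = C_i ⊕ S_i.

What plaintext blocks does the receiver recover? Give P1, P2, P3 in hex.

Only C3 changed, to 0x89. In OFB, a change in C_i flips the same bit in P_i only; the keystream is unaffected. Decrypting the received ciphertext:
P1: S = E(K, 0xB7) = 0x8F; 0xA5 ⊕ 0x8F = 0x2A.
P2: S = E(K, 0x8F) = 0x67; 0x1D ⊕ 0x67 = 0x7A.
P3: S = E(K, 0x67) = 0x3F; 0x89 ⊕ 0x3F = 0xB6.
Blocks that differ from the original plaintext: P3.

P1 = 0x2A, P2 = 0x7A, P3 = 0xB6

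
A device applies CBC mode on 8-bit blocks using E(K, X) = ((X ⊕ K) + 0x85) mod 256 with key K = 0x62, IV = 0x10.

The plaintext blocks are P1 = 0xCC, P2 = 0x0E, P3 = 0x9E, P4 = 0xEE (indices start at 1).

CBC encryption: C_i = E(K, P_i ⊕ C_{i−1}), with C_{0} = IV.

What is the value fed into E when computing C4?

0x23

C1: P1 ⊕ 0x10 = 0xDC; E(K, 0xDC) = 0x43.
C2: P2 ⊕ 0x43 = 0x4D; E(K, 0x4D) = 0xB4.
C3: P3 ⊕ 0xB4 = 0x2A; E(K, 0x2A) = 0xCD.
C4: P4 ⊕ 0xCD = 0x23; E(K, 0x23) = 0xC6.
So the input to E for block 4 is 0x23.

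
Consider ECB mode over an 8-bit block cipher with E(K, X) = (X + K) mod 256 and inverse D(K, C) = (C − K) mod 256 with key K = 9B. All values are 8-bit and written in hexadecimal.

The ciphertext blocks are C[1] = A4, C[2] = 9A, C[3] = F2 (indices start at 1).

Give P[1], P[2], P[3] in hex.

ECB decryption: P_i = D(K, C_i).
P[1]: D(K, A4) = 09.
P[2]: D(K, 9A) = FF.
P[3]: D(K, F2) = 57.

P[1] = 09, P[2] = FF, P[3] = 57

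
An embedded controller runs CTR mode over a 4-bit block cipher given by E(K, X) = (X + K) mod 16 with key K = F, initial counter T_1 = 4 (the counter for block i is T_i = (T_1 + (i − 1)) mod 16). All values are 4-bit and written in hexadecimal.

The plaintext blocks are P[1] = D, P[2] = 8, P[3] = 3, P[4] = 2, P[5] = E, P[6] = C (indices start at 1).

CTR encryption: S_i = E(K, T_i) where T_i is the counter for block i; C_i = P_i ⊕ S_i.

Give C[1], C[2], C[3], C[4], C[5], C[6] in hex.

C[1] = E, C[2] = C, C[3] = 6, C[4] = 4, C[5] = 9, C[6] = 4

C[1]: T = 4, S = E(K, T) = 3; D ⊕ 3 = E.
C[2]: T = 5, S = E(K, T) = 4; 8 ⊕ 4 = C.
C[3]: T = 6, S = E(K, T) = 5; 3 ⊕ 5 = 6.
C[4]: T = 7, S = E(K, T) = 6; 2 ⊕ 6 = 4.
C[5]: T = 8, S = E(K, T) = 7; E ⊕ 7 = 9.
C[6]: T = 9, S = E(K, T) = 8; C ⊕ 8 = 4.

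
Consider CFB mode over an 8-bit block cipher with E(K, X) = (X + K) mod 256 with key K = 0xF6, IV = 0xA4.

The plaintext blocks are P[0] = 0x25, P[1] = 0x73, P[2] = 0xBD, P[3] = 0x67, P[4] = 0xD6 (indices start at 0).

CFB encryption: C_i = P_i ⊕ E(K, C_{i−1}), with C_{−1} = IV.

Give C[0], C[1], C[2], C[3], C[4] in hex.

C[0] = 0xBF, C[1] = 0xC6, C[2] = 0x01, C[3] = 0x90, C[4] = 0x50

C[0]: E(K, 0xA4) = 0x9A; 0x25 ⊕ 0x9A = 0xBF.
C[1]: E(K, 0xBF) = 0xB5; 0x73 ⊕ 0xB5 = 0xC6.
C[2]: E(K, 0xC6) = 0xBC; 0xBD ⊕ 0xBC = 0x01.
C[3]: E(K, 0x01) = 0xF7; 0x67 ⊕ 0xF7 = 0x90.
C[4]: E(K, 0x90) = 0x86; 0xD6 ⊕ 0x86 = 0x50.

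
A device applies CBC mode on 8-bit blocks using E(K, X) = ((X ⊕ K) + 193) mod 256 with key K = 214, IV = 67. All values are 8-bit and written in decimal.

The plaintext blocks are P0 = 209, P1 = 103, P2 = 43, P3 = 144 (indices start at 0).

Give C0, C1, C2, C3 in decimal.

C0 = 5, C1 = 117, C2 = 73, C3 = 208

CBC encryption: C_i = E(K, P_i ⊕ C_{i−1}), with C_{−1} = IV.
C0: P0 ⊕ 67 = 146; E(K, 146) = 5.
C1: P1 ⊕ 5 = 98; E(K, 98) = 117.
C2: P2 ⊕ 117 = 94; E(K, 94) = 73.
C3: P3 ⊕ 73 = 217; E(K, 217) = 208.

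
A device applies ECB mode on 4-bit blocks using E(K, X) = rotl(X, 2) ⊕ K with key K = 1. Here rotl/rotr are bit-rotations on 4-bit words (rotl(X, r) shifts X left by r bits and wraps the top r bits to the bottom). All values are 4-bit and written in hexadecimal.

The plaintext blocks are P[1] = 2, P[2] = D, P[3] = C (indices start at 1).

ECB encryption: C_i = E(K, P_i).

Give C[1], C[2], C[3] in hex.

C[1]: E(K, 2) = 9.
C[2]: E(K, D) = 6.
C[3]: E(K, C) = 2.

C[1] = 9, C[2] = 6, C[3] = 2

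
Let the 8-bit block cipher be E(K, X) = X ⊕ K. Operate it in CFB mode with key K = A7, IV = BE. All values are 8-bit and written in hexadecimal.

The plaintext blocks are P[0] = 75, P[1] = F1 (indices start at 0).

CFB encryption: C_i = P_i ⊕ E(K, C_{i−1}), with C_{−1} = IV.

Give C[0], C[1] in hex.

C[0] = 6C, C[1] = 3A

C[0]: E(K, BE) = 19; 75 ⊕ 19 = 6C.
C[1]: E(K, 6C) = CB; F1 ⊕ CB = 3A.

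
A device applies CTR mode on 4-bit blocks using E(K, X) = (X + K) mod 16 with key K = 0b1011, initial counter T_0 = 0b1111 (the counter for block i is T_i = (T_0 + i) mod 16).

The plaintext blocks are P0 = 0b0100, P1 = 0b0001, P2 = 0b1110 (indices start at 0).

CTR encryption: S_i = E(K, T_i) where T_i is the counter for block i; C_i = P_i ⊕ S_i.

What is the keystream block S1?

C0: T = 0b1111, S = E(K, T) = 0b1010; 0b0100 ⊕ 0b1010 = 0b1110.
C1: T = 0b0000, S = E(K, T) = 0b1011; 0b0001 ⊕ 0b1011 = 0b1010.
So S1 = 0b1011.

0b1011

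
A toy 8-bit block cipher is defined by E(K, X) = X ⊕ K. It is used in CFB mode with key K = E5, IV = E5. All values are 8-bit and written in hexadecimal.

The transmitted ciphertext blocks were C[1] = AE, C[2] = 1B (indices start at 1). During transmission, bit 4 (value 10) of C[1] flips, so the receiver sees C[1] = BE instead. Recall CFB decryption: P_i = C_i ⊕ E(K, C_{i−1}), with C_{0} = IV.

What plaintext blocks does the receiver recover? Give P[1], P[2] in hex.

Only C[1] changed, to BE. In CFB, a change in C_i flips the same bit in P_i and garbles P_{i+1}. Decrypting the received ciphertext:
P[1]: E(K, E5) = 00; BE ⊕ 00 = BE.
P[2]: E(K, BE) = 5B; 1B ⊕ 5B = 40.
Blocks that differ from the original plaintext: P[1], P[2].

P[1] = BE, P[2] = 40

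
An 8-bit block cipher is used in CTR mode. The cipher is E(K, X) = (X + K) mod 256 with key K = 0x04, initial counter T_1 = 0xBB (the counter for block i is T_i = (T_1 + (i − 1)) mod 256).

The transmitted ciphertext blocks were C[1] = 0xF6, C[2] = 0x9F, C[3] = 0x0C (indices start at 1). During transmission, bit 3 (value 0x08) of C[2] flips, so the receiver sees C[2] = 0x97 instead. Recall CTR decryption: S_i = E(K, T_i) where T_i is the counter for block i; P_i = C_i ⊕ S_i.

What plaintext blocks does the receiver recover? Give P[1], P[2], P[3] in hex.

P[1] = 0x49, P[2] = 0x57, P[3] = 0xCD

Only C[2] changed, to 0x97. In CTR, a change in C_i flips the same bit in P_i only; the keystream is unaffected. Decrypting the received ciphertext:
P[1]: T = 0xBB, S = E(K, T) = 0xBF; 0xF6 ⊕ 0xBF = 0x49.
P[2]: T = 0xBC, S = E(K, T) = 0xC0; 0x97 ⊕ 0xC0 = 0x57.
P[3]: T = 0xBD, S = E(K, T) = 0xC1; 0x0C ⊕ 0xC1 = 0xCD.
Blocks that differ from the original plaintext: P[2].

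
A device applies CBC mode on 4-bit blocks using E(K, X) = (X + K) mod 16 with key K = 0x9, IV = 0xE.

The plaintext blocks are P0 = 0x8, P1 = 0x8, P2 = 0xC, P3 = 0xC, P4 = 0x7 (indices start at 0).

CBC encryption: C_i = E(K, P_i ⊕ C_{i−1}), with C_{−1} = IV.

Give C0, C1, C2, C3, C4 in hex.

C0: P0 ⊕ 0xE = 0x6; E(K, 0x6) = 0xF.
C1: P1 ⊕ 0xF = 0x7; E(K, 0x7) = 0x0.
C2: P2 ⊕ 0x0 = 0xC; E(K, 0xC) = 0x5.
C3: P3 ⊕ 0x5 = 0x9; E(K, 0x9) = 0x2.
C4: P4 ⊕ 0x2 = 0x5; E(K, 0x5) = 0xE.

C0 = 0xF, C1 = 0x0, C2 = 0x5, C3 = 0x2, C4 = 0xE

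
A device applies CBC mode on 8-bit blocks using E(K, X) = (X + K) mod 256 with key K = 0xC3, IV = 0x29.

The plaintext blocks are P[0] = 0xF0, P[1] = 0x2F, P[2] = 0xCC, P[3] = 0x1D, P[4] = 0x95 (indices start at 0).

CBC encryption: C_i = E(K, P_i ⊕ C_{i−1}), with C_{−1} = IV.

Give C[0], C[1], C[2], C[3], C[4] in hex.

C[0]: P[0] ⊕ 0x29 = 0xD9; E(K, 0xD9) = 0x9C.
C[1]: P[1] ⊕ 0x9C = 0xB3; E(K, 0xB3) = 0x76.
C[2]: P[2] ⊕ 0x76 = 0xBA; E(K, 0xBA) = 0x7D.
C[3]: P[3] ⊕ 0x7D = 0x60; E(K, 0x60) = 0x23.
C[4]: P[4] ⊕ 0x23 = 0xB6; E(K, 0xB6) = 0x79.

C[0] = 0x9C, C[1] = 0x76, C[2] = 0x7D, C[3] = 0x23, C[4] = 0x79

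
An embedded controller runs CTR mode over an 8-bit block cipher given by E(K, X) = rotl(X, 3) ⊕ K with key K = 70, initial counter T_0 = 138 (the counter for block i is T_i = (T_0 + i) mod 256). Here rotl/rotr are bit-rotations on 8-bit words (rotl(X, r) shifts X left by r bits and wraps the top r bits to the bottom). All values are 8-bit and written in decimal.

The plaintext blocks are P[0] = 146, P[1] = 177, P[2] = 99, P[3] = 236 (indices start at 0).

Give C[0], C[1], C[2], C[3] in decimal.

CTR encryption: S_i = E(K, T_i) where T_i is the counter for block i; C_i = P_i ⊕ S_i.
C[0]: T = 138, S = E(K, T) = 18; 146 ⊕ 18 = 128.
C[1]: T = 139, S = E(K, T) = 26; 177 ⊕ 26 = 171.
C[2]: T = 140, S = E(K, T) = 34; 99 ⊕ 34 = 65.
C[3]: T = 141, S = E(K, T) = 42; 236 ⊕ 42 = 198.

C[0] = 128, C[1] = 171, C[2] = 65, C[3] = 198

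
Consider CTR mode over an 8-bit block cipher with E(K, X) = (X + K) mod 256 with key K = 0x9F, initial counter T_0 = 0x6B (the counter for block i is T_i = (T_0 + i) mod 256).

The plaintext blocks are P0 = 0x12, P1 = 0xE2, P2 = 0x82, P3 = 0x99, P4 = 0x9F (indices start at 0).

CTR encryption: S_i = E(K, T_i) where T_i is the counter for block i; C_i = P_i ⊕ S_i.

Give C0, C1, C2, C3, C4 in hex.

C0: T = 0x6B, S = E(K, T) = 0x0A; 0x12 ⊕ 0x0A = 0x18.
C1: T = 0x6C, S = E(K, T) = 0x0B; 0xE2 ⊕ 0x0B = 0xE9.
C2: T = 0x6D, S = E(K, T) = 0x0C; 0x82 ⊕ 0x0C = 0x8E.
C3: T = 0x6E, S = E(K, T) = 0x0D; 0x99 ⊕ 0x0D = 0x94.
C4: T = 0x6F, S = E(K, T) = 0x0E; 0x9F ⊕ 0x0E = 0x91.

C0 = 0x18, C1 = 0xE9, C2 = 0x8E, C3 = 0x94, C4 = 0x91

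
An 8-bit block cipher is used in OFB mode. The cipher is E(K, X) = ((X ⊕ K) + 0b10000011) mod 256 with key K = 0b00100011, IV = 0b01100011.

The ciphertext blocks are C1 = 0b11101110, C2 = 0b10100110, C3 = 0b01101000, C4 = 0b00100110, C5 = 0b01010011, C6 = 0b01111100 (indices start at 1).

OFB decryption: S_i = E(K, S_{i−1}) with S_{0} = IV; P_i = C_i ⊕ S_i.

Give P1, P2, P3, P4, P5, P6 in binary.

P1 = 0b00101101, P2 = 0b11000101, P3 = 0b10101011, P4 = 0b01000101, P5 = 0b10010000, P6 = 0b00011111

P1: S = E(K, 0b01100011) = 0b11000011; 0b11101110 ⊕ 0b11000011 = 0b00101101.
P2: S = E(K, 0b11000011) = 0b01100011; 0b10100110 ⊕ 0b01100011 = 0b11000101.
P3: S = E(K, 0b01100011) = 0b11000011; 0b01101000 ⊕ 0b11000011 = 0b10101011.
P4: S = E(K, 0b11000011) = 0b01100011; 0b00100110 ⊕ 0b01100011 = 0b01000101.
P5: S = E(K, 0b01100011) = 0b11000011; 0b01010011 ⊕ 0b11000011 = 0b10010000.
P6: S = E(K, 0b11000011) = 0b01100011; 0b01111100 ⊕ 0b01100011 = 0b00011111.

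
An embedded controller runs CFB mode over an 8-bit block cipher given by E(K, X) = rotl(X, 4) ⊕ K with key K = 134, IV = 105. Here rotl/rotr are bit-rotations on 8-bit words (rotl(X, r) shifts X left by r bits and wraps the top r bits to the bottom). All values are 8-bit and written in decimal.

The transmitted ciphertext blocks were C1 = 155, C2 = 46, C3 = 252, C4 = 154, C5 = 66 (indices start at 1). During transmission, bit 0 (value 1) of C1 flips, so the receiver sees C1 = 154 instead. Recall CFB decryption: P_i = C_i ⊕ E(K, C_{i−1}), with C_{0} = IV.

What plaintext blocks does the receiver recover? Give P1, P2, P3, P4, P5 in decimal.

P1 = 138, P2 = 1, P3 = 152, P4 = 211, P5 = 109

Only C1 changed, to 154. In CFB, a change in C_i flips the same bit in P_i and garbles P_{i+1}. Decrypting the received ciphertext:
P1: E(K, 105) = 16; 154 ⊕ 16 = 138.
P2: E(K, 154) = 47; 46 ⊕ 47 = 1.
P3: E(K, 46) = 100; 252 ⊕ 100 = 152.
P4: E(K, 252) = 73; 154 ⊕ 73 = 211.
P5: E(K, 154) = 47; 66 ⊕ 47 = 109.
Blocks that differ from the original plaintext: P1, P2.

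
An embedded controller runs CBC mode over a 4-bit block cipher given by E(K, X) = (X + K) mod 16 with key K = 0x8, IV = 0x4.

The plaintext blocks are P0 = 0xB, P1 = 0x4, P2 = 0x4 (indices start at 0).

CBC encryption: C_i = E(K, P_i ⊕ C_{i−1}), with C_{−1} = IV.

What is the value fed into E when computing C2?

0xF

C0: P0 ⊕ 0x4 = 0xF; E(K, 0xF) = 0x7.
C1: P1 ⊕ 0x7 = 0x3; E(K, 0x3) = 0xB.
C2: P2 ⊕ 0xB = 0xF; E(K, 0xF) = 0x7.
So the input to E for block 2 is 0xF.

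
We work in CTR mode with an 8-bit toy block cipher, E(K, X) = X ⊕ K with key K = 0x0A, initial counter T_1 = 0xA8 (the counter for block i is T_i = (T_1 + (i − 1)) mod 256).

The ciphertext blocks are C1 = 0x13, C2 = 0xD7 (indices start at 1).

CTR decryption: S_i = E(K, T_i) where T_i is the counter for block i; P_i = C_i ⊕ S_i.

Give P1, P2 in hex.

P1: T = 0xA8, S = E(K, T) = 0xA2; 0x13 ⊕ 0xA2 = 0xB1.
P2: T = 0xA9, S = E(K, T) = 0xA3; 0xD7 ⊕ 0xA3 = 0x74.

P1 = 0xB1, P2 = 0x74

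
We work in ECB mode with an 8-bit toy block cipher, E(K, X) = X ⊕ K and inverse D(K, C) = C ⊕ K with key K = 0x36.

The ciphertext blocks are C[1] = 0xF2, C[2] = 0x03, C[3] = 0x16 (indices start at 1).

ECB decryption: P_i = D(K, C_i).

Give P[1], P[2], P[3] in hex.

P[1] = 0xC4, P[2] = 0x35, P[3] = 0x20

P[1]: D(K, 0xF2) = 0xC4.
P[2]: D(K, 0x03) = 0x35.
P[3]: D(K, 0x16) = 0x20.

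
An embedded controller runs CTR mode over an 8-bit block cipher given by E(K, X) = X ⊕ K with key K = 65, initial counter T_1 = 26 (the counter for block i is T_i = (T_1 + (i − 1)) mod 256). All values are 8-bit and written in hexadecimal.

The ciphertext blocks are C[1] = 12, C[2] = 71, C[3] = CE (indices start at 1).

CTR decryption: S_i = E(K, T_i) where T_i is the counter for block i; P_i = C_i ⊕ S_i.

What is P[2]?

P[2]: T = 27, S = E(K, T) = 42; 71 ⊕ 42 = 33.

P[2] = 33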